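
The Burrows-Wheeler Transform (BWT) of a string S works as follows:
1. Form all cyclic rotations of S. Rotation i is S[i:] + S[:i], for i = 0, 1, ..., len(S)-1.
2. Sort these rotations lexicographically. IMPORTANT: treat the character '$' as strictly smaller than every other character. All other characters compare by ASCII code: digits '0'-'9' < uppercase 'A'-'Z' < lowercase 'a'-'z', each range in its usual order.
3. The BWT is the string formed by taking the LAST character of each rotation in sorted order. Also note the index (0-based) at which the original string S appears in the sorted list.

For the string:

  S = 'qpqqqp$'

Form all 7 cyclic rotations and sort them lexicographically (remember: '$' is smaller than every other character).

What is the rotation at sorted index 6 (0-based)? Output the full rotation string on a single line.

Answer: qqqp$qp

Derivation:
All 7 rotations (rotation i = S[i:]+S[:i]):
  rot[0] = qpqqqp$
  rot[1] = pqqqp$q
  rot[2] = qqqp$qp
  rot[3] = qqp$qpq
  rot[4] = qp$qpqq
  rot[5] = p$qpqqq
  rot[6] = $qpqqqp
Sorted (with $ < everything):
  sorted[0] = $qpqqqp
  sorted[1] = p$qpqqq
  sorted[2] = pqqqp$q
  sorted[3] = qp$qpqq
  sorted[4] = qpqqqp$
  sorted[5] = qqp$qpq
  sorted[6] = qqqp$qp
sorted[6] = qqqp$qp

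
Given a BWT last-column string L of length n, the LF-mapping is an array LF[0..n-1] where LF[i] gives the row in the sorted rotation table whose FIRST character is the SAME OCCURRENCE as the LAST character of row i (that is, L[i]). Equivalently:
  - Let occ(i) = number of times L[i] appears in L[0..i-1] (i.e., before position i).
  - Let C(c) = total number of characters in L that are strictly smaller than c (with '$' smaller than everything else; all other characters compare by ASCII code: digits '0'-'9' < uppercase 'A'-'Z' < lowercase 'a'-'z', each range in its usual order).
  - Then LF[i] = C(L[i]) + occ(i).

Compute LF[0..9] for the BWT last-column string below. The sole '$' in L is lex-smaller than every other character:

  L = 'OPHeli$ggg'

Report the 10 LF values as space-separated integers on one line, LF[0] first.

Answer: 2 3 1 4 9 8 0 5 6 7

Derivation:
Char counts: '$':1, 'H':1, 'O':1, 'P':1, 'e':1, 'g':3, 'i':1, 'l':1
C (first-col start): C('$')=0, C('H')=1, C('O')=2, C('P')=3, C('e')=4, C('g')=5, C('i')=8, C('l')=9
L[0]='O': occ=0, LF[0]=C('O')+0=2+0=2
L[1]='P': occ=0, LF[1]=C('P')+0=3+0=3
L[2]='H': occ=0, LF[2]=C('H')+0=1+0=1
L[3]='e': occ=0, LF[3]=C('e')+0=4+0=4
L[4]='l': occ=0, LF[4]=C('l')+0=9+0=9
L[5]='i': occ=0, LF[5]=C('i')+0=8+0=8
L[6]='$': occ=0, LF[6]=C('$')+0=0+0=0
L[7]='g': occ=0, LF[7]=C('g')+0=5+0=5
L[8]='g': occ=1, LF[8]=C('g')+1=5+1=6
L[9]='g': occ=2, LF[9]=C('g')+2=5+2=7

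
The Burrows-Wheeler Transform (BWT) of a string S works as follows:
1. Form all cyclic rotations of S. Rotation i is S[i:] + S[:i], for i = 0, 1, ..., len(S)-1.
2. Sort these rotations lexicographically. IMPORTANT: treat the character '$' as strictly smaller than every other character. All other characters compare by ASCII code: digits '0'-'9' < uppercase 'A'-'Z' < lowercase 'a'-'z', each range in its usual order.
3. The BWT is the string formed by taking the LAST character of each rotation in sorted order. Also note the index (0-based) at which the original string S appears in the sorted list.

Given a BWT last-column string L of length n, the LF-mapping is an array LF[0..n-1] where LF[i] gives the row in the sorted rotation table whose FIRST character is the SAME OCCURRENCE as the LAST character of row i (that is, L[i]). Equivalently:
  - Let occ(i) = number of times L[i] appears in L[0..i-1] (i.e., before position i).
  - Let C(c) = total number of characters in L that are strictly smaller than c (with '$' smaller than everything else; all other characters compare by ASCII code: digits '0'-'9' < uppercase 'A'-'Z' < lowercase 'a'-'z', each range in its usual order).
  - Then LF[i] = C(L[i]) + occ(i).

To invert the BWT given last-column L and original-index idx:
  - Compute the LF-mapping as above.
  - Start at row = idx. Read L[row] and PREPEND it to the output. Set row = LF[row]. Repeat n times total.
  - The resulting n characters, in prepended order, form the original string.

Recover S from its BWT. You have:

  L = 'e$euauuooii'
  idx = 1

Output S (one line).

LF mapping: 2 0 3 8 1 9 10 6 7 4 5
Walk LF starting at row 1, prepending L[row]:
  step 1: row=1, L[1]='$', prepend. Next row=LF[1]=0
  step 2: row=0, L[0]='e', prepend. Next row=LF[0]=2
  step 3: row=2, L[2]='e', prepend. Next row=LF[2]=3
  step 4: row=3, L[3]='u', prepend. Next row=LF[3]=8
  step 5: row=8, L[8]='o', prepend. Next row=LF[8]=7
  step 6: row=7, L[7]='o', prepend. Next row=LF[7]=6
  step 7: row=6, L[6]='u', prepend. Next row=LF[6]=10
  step 8: row=10, L[10]='i', prepend. Next row=LF[10]=5
  step 9: row=5, L[5]='u', prepend. Next row=LF[5]=9
  step 10: row=9, L[9]='i', prepend. Next row=LF[9]=4
  step 11: row=4, L[4]='a', prepend. Next row=LF[4]=1
Reversed output: aiuiuoouee$

Answer: aiuiuoouee$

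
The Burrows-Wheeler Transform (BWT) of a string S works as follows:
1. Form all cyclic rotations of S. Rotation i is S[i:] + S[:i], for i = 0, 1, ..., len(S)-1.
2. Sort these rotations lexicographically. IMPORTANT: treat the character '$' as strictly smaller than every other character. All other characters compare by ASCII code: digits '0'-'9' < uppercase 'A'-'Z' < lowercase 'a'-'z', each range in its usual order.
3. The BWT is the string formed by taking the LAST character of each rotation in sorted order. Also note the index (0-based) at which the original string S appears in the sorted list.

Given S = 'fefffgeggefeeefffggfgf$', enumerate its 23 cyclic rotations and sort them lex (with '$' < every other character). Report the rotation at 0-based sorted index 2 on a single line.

Answer: eefffggfgf$fefffgeggefe

Derivation:
All 23 rotations (rotation i = S[i:]+S[:i]):
  rot[0] = fefffgeggefeeefffggfgf$
  rot[1] = efffgeggefeeefffggfgf$f
  rot[2] = fffgeggefeeefffggfgf$fe
  rot[3] = ffgeggefeeefffggfgf$fef
  rot[4] = fgeggefeeefffggfgf$feff
  rot[5] = geggefeeefffggfgf$fefff
  rot[6] = eggefeeefffggfgf$fefffg
  rot[7] = ggefeeefffggfgf$fefffge
  rot[8] = gefeeefffggfgf$fefffgeg
  rot[9] = efeeefffggfgf$fefffgegg
  rot[10] = feeefffggfgf$fefffgegge
  rot[11] = eeefffggfgf$fefffgeggef
  rot[12] = eefffggfgf$fefffgeggefe
  rot[13] = efffggfgf$fefffgeggefee
  rot[14] = fffggfgf$fefffgeggefeee
  rot[15] = ffggfgf$fefffgeggefeeef
  rot[16] = fggfgf$fefffgeggefeeeff
  rot[17] = ggfgf$fefffgeggefeeefff
  rot[18] = gfgf$fefffgeggefeeefffg
  rot[19] = fgf$fefffgeggefeeefffgg
  rot[20] = gf$fefffgeggefeeefffggf
  rot[21] = f$fefffgeggefeeefffggfg
  rot[22] = $fefffgeggefeeefffggfgf
Sorted (with $ < everything):
  sorted[0] = $fefffgeggefeeefffggfgf
  sorted[1] = eeefffggfgf$fefffgeggef
  sorted[2] = eefffggfgf$fefffgeggefe
  sorted[3] = efeeefffggfgf$fefffgegg
  sorted[4] = efffgeggefeeefffggfgf$f
  sorted[5] = efffggfgf$fefffgeggefee
  sorted[6] = eggefeeefffggfgf$fefffg
  sorted[7] = f$fefffgeggefeeefffggfg
  sorted[8] = feeefffggfgf$fefffgegge
  sorted[9] = fefffgeggefeeefffggfgf$
  sorted[10] = fffgeggefeeefffggfgf$fe
  sorted[11] = fffggfgf$fefffgeggefeee
  sorted[12] = ffgeggefeeefffggfgf$fef
  sorted[13] = ffggfgf$fefffgeggefeeef
  sorted[14] = fgeggefeeefffggfgf$feff
  sorted[15] = fgf$fefffgeggefeeefffgg
  sorted[16] = fggfgf$fefffgeggefeeeff
  sorted[17] = gefeeefffggfgf$fefffgeg
  sorted[18] = geggefeeefffggfgf$fefff
  sorted[19] = gf$fefffgeggefeeefffggf
  sorted[20] = gfgf$fefffgeggefeeefffg
  sorted[21] = ggefeeefffggfgf$fefffge
  sorted[22] = ggfgf$fefffgeggefeeefff
sorted[2] = eefffggfgf$fefffgeggefe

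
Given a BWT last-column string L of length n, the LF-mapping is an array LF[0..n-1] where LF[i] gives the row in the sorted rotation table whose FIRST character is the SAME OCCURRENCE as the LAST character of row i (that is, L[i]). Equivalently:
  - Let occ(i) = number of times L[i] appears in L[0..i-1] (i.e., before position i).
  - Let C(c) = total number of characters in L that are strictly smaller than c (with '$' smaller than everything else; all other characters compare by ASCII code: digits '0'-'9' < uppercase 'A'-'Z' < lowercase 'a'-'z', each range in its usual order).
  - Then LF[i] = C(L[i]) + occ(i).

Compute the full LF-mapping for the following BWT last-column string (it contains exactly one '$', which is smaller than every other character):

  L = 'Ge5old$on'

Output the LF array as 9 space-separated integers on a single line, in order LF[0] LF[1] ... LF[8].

Char counts: '$':1, '5':1, 'G':1, 'd':1, 'e':1, 'l':1, 'n':1, 'o':2
C (first-col start): C('$')=0, C('5')=1, C('G')=2, C('d')=3, C('e')=4, C('l')=5, C('n')=6, C('o')=7
L[0]='G': occ=0, LF[0]=C('G')+0=2+0=2
L[1]='e': occ=0, LF[1]=C('e')+0=4+0=4
L[2]='5': occ=0, LF[2]=C('5')+0=1+0=1
L[3]='o': occ=0, LF[3]=C('o')+0=7+0=7
L[4]='l': occ=0, LF[4]=C('l')+0=5+0=5
L[5]='d': occ=0, LF[5]=C('d')+0=3+0=3
L[6]='$': occ=0, LF[6]=C('$')+0=0+0=0
L[7]='o': occ=1, LF[7]=C('o')+1=7+1=8
L[8]='n': occ=0, LF[8]=C('n')+0=6+0=6

Answer: 2 4 1 7 5 3 0 8 6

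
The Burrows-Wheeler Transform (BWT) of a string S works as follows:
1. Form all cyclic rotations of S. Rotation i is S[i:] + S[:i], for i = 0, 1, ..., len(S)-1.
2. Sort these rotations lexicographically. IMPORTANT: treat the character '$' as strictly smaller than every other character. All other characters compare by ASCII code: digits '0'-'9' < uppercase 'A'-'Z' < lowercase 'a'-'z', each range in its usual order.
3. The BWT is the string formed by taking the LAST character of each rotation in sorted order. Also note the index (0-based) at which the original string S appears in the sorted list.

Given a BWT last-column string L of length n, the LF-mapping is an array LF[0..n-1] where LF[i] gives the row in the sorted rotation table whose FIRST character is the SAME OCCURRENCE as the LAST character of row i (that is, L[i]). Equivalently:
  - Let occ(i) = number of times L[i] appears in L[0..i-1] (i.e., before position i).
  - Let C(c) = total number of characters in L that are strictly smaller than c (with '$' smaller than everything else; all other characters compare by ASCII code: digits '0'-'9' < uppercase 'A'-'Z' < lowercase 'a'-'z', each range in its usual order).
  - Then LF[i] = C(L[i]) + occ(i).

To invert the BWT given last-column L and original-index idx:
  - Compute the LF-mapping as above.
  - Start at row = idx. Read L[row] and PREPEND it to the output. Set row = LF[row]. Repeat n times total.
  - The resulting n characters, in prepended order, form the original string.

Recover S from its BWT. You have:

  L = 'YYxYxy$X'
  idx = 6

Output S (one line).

LF mapping: 2 3 5 4 6 7 0 1
Walk LF starting at row 6, prepending L[row]:
  step 1: row=6, L[6]='$', prepend. Next row=LF[6]=0
  step 2: row=0, L[0]='Y', prepend. Next row=LF[0]=2
  step 3: row=2, L[2]='x', prepend. Next row=LF[2]=5
  step 4: row=5, L[5]='y', prepend. Next row=LF[5]=7
  step 5: row=7, L[7]='X', prepend. Next row=LF[7]=1
  step 6: row=1, L[1]='Y', prepend. Next row=LF[1]=3
  step 7: row=3, L[3]='Y', prepend. Next row=LF[3]=4
  step 8: row=4, L[4]='x', prepend. Next row=LF[4]=6
Reversed output: xYYXyxY$

Answer: xYYXyxY$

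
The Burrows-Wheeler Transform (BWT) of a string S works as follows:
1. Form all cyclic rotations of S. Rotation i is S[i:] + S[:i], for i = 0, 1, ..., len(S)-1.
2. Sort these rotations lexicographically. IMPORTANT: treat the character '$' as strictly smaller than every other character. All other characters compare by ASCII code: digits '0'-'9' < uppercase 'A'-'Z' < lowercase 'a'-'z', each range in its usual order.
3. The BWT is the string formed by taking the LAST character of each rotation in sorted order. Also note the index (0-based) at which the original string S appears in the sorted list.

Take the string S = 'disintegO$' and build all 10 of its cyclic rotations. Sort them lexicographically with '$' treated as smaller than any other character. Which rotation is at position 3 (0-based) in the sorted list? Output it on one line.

Answer: egO$disint

Derivation:
All 10 rotations (rotation i = S[i:]+S[:i]):
  rot[0] = disintegO$
  rot[1] = isintegO$d
  rot[2] = sintegO$di
  rot[3] = integO$dis
  rot[4] = ntegO$disi
  rot[5] = tegO$disin
  rot[6] = egO$disint
  rot[7] = gO$disinte
  rot[8] = O$disinteg
  rot[9] = $disintegO
Sorted (with $ < everything):
  sorted[0] = $disintegO
  sorted[1] = O$disinteg
  sorted[2] = disintegO$
  sorted[3] = egO$disint
  sorted[4] = gO$disinte
  sorted[5] = integO$dis
  sorted[6] = isintegO$d
  sorted[7] = ntegO$disi
  sorted[8] = sintegO$di
  sorted[9] = tegO$disin
sorted[3] = egO$disint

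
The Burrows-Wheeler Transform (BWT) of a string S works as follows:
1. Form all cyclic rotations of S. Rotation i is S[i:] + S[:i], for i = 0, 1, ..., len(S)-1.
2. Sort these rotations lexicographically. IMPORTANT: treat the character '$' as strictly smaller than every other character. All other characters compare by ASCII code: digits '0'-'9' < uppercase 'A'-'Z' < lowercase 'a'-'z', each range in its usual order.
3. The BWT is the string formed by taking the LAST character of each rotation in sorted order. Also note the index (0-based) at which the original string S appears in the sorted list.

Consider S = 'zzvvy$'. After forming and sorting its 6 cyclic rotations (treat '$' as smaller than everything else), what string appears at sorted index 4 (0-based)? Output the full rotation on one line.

All 6 rotations (rotation i = S[i:]+S[:i]):
  rot[0] = zzvvy$
  rot[1] = zvvy$z
  rot[2] = vvy$zz
  rot[3] = vy$zzv
  rot[4] = y$zzvv
  rot[5] = $zzvvy
Sorted (with $ < everything):
  sorted[0] = $zzvvy
  sorted[1] = vvy$zz
  sorted[2] = vy$zzv
  sorted[3] = y$zzvv
  sorted[4] = zvvy$z
  sorted[5] = zzvvy$
sorted[4] = zvvy$z

Answer: zvvy$z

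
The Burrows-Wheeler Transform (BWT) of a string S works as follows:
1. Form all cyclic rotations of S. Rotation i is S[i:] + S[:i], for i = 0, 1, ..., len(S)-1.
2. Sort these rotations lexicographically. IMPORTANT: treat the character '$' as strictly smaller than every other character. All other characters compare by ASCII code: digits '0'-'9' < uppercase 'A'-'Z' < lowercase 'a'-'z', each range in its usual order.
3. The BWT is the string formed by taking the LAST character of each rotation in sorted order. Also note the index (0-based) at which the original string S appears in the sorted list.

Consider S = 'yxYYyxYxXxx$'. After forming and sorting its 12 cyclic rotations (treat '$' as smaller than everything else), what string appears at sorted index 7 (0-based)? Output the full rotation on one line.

Answer: xYYyxYxXxx$y

Derivation:
All 12 rotations (rotation i = S[i:]+S[:i]):
  rot[0] = yxYYyxYxXxx$
  rot[1] = xYYyxYxXxx$y
  rot[2] = YYyxYxXxx$yx
  rot[3] = YyxYxXxx$yxY
  rot[4] = yxYxXxx$yxYY
  rot[5] = xYxXxx$yxYYy
  rot[6] = YxXxx$yxYYyx
  rot[7] = xXxx$yxYYyxY
  rot[8] = Xxx$yxYYyxYx
  rot[9] = xx$yxYYyxYxX
  rot[10] = x$yxYYyxYxXx
  rot[11] = $yxYYyxYxXxx
Sorted (with $ < everything):
  sorted[0] = $yxYYyxYxXxx
  sorted[1] = Xxx$yxYYyxYx
  sorted[2] = YYyxYxXxx$yx
  sorted[3] = YxXxx$yxYYyx
  sorted[4] = YyxYxXxx$yxY
  sorted[5] = x$yxYYyxYxXx
  sorted[6] = xXxx$yxYYyxY
  sorted[7] = xYYyxYxXxx$y
  sorted[8] = xYxXxx$yxYYy
  sorted[9] = xx$yxYYyxYxX
  sorted[10] = yxYYyxYxXxx$
  sorted[11] = yxYxXxx$yxYY
sorted[7] = xYYyxYxXxx$y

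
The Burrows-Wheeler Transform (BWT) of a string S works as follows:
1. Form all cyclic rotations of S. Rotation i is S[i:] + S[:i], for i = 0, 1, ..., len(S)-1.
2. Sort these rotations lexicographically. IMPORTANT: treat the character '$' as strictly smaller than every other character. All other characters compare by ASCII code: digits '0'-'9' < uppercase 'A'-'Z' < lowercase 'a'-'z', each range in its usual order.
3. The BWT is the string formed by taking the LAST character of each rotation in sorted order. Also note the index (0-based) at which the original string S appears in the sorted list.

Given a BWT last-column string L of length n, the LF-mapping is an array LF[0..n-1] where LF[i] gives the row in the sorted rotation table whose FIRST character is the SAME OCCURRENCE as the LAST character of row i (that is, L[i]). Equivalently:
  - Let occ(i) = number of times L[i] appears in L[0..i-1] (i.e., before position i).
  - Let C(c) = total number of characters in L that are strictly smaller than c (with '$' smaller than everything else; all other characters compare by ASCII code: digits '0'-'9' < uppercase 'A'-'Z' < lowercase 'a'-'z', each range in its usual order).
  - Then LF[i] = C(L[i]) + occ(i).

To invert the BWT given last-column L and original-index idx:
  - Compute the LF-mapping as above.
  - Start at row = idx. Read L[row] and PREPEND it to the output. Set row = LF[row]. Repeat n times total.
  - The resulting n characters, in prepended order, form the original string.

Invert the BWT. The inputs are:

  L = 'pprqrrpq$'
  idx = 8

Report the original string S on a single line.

Answer: rqrqprpp$

Derivation:
LF mapping: 1 2 6 4 7 8 3 5 0
Walk LF starting at row 8, prepending L[row]:
  step 1: row=8, L[8]='$', prepend. Next row=LF[8]=0
  step 2: row=0, L[0]='p', prepend. Next row=LF[0]=1
  step 3: row=1, L[1]='p', prepend. Next row=LF[1]=2
  step 4: row=2, L[2]='r', prepend. Next row=LF[2]=6
  step 5: row=6, L[6]='p', prepend. Next row=LF[6]=3
  step 6: row=3, L[3]='q', prepend. Next row=LF[3]=4
  step 7: row=4, L[4]='r', prepend. Next row=LF[4]=7
  step 8: row=7, L[7]='q', prepend. Next row=LF[7]=5
  step 9: row=5, L[5]='r', prepend. Next row=LF[5]=8
Reversed output: rqrqprpp$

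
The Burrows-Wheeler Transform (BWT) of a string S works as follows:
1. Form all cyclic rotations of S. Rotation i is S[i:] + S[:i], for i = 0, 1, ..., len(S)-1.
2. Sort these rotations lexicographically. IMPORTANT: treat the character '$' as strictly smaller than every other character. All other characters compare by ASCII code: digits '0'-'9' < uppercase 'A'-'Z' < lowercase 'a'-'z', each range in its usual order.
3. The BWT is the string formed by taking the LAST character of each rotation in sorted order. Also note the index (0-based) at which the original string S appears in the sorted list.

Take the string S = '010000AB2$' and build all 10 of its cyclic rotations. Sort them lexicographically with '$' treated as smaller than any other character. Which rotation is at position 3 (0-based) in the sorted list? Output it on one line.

All 10 rotations (rotation i = S[i:]+S[:i]):
  rot[0] = 010000AB2$
  rot[1] = 10000AB2$0
  rot[2] = 0000AB2$01
  rot[3] = 000AB2$010
  rot[4] = 00AB2$0100
  rot[5] = 0AB2$01000
  rot[6] = AB2$010000
  rot[7] = B2$010000A
  rot[8] = 2$010000AB
  rot[9] = $010000AB2
Sorted (with $ < everything):
  sorted[0] = $010000AB2
  sorted[1] = 0000AB2$01
  sorted[2] = 000AB2$010
  sorted[3] = 00AB2$0100
  sorted[4] = 010000AB2$
  sorted[5] = 0AB2$01000
  sorted[6] = 10000AB2$0
  sorted[7] = 2$010000AB
  sorted[8] = AB2$010000
  sorted[9] = B2$010000A
sorted[3] = 00AB2$0100

Answer: 00AB2$0100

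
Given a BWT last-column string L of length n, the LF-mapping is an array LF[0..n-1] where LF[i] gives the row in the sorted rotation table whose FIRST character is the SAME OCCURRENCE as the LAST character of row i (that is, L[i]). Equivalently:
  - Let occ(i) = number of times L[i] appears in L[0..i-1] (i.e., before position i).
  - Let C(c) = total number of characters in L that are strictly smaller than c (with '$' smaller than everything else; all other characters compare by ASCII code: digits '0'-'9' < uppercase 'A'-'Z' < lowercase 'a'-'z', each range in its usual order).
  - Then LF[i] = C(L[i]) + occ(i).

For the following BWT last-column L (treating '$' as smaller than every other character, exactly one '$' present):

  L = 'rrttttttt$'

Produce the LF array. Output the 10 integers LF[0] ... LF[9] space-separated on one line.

Answer: 1 2 3 4 5 6 7 8 9 0

Derivation:
Char counts: '$':1, 'r':2, 't':7
C (first-col start): C('$')=0, C('r')=1, C('t')=3
L[0]='r': occ=0, LF[0]=C('r')+0=1+0=1
L[1]='r': occ=1, LF[1]=C('r')+1=1+1=2
L[2]='t': occ=0, LF[2]=C('t')+0=3+0=3
L[3]='t': occ=1, LF[3]=C('t')+1=3+1=4
L[4]='t': occ=2, LF[4]=C('t')+2=3+2=5
L[5]='t': occ=3, LF[5]=C('t')+3=3+3=6
L[6]='t': occ=4, LF[6]=C('t')+4=3+4=7
L[7]='t': occ=5, LF[7]=C('t')+5=3+5=8
L[8]='t': occ=6, LF[8]=C('t')+6=3+6=9
L[9]='$': occ=0, LF[9]=C('$')+0=0+0=0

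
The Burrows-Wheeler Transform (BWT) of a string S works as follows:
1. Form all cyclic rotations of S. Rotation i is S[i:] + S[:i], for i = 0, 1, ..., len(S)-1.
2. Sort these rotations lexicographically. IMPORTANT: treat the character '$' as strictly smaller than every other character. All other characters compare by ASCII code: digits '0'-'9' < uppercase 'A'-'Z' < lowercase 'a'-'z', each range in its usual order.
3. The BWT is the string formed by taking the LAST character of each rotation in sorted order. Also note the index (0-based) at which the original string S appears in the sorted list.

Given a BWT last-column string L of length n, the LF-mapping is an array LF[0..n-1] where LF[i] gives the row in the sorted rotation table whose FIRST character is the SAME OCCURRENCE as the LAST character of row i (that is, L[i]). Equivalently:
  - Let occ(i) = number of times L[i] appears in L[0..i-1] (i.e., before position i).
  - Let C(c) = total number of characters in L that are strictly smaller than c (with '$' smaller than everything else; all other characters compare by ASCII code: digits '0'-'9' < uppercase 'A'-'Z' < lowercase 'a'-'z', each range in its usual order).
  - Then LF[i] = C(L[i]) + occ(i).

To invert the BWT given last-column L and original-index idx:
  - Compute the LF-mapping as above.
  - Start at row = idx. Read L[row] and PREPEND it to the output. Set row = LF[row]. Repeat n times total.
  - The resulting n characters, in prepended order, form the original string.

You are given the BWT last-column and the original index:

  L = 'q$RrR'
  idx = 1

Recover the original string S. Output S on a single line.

LF mapping: 3 0 1 4 2
Walk LF starting at row 1, prepending L[row]:
  step 1: row=1, L[1]='$', prepend. Next row=LF[1]=0
  step 2: row=0, L[0]='q', prepend. Next row=LF[0]=3
  step 3: row=3, L[3]='r', prepend. Next row=LF[3]=4
  step 4: row=4, L[4]='R', prepend. Next row=LF[4]=2
  step 5: row=2, L[2]='R', prepend. Next row=LF[2]=1
Reversed output: RRrq$

Answer: RRrq$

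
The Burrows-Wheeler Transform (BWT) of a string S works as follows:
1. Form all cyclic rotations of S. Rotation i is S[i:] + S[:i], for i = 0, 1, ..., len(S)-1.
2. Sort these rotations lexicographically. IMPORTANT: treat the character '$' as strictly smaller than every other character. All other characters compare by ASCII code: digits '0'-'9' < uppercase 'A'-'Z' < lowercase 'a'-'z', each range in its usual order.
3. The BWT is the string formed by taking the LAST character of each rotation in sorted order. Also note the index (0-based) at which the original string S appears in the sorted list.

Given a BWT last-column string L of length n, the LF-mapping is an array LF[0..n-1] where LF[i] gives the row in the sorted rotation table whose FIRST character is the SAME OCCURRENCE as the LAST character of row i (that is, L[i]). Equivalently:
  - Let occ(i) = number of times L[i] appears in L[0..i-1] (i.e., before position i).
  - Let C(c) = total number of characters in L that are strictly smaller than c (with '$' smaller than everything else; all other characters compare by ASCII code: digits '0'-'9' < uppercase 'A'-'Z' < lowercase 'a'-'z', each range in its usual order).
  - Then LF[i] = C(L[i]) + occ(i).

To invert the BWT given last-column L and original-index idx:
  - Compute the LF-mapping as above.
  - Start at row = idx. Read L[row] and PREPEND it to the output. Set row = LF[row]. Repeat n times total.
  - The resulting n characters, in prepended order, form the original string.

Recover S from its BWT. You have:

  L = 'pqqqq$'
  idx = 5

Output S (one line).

Answer: qqqqp$

Derivation:
LF mapping: 1 2 3 4 5 0
Walk LF starting at row 5, prepending L[row]:
  step 1: row=5, L[5]='$', prepend. Next row=LF[5]=0
  step 2: row=0, L[0]='p', prepend. Next row=LF[0]=1
  step 3: row=1, L[1]='q', prepend. Next row=LF[1]=2
  step 4: row=2, L[2]='q', prepend. Next row=LF[2]=3
  step 5: row=3, L[3]='q', prepend. Next row=LF[3]=4
  step 6: row=4, L[4]='q', prepend. Next row=LF[4]=5
Reversed output: qqqqp$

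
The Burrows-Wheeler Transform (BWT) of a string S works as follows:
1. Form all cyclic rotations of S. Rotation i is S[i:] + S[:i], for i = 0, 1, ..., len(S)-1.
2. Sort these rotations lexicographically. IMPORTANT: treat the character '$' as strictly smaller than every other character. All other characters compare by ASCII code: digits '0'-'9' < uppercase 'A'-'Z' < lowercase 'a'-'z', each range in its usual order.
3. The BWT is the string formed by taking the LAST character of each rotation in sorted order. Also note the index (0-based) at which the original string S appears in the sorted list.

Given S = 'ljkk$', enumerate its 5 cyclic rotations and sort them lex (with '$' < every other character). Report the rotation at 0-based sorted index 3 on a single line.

Answer: kk$lj

Derivation:
All 5 rotations (rotation i = S[i:]+S[:i]):
  rot[0] = ljkk$
  rot[1] = jkk$l
  rot[2] = kk$lj
  rot[3] = k$ljk
  rot[4] = $ljkk
Sorted (with $ < everything):
  sorted[0] = $ljkk
  sorted[1] = jkk$l
  sorted[2] = k$ljk
  sorted[3] = kk$lj
  sorted[4] = ljkk$
sorted[3] = kk$lj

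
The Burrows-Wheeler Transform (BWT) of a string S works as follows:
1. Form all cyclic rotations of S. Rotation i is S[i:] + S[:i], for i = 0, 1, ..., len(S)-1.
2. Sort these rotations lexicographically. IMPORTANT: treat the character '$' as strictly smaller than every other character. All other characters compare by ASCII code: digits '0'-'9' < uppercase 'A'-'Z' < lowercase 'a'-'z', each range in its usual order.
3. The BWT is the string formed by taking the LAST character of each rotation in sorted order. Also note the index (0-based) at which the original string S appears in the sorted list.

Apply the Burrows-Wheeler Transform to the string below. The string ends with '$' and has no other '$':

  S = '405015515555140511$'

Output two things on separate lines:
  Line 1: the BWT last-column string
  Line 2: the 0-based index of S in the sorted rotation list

All 19 rotations (rotation i = S[i:]+S[:i]):
  rot[0] = 405015515555140511$
  rot[1] = 05015515555140511$4
  rot[2] = 5015515555140511$40
  rot[3] = 015515555140511$405
  rot[4] = 15515555140511$4050
  rot[5] = 5515555140511$40501
  rot[6] = 515555140511$405015
  rot[7] = 15555140511$4050155
  rot[8] = 5555140511$40501551
  rot[9] = 555140511$405015515
  rot[10] = 55140511$4050155155
  rot[11] = 5140511$40501551555
  rot[12] = 140511$405015515555
  rot[13] = 40511$4050155155551
  rot[14] = 0511$40501551555514
  rot[15] = 511$405015515555140
  rot[16] = 11$4050155155551405
  rot[17] = 1$40501551555514051
  rot[18] = $405015515555140511
Sorted (with $ < everything):
  sorted[0] = $405015515555140511  (last char: '1')
  sorted[1] = 015515555140511$405  (last char: '5')
  sorted[2] = 05015515555140511$4  (last char: '4')
  sorted[3] = 0511$40501551555514  (last char: '4')
  sorted[4] = 1$40501551555514051  (last char: '1')
  sorted[5] = 11$4050155155551405  (last char: '5')
  sorted[6] = 140511$405015515555  (last char: '5')
  sorted[7] = 15515555140511$4050  (last char: '0')
  sorted[8] = 15555140511$4050155  (last char: '5')
  sorted[9] = 405015515555140511$  (last char: '$')
  sorted[10] = 40511$4050155155551  (last char: '1')
  sorted[11] = 5015515555140511$40  (last char: '0')
  sorted[12] = 511$405015515555140  (last char: '0')
  sorted[13] = 5140511$40501551555  (last char: '5')
  sorted[14] = 515555140511$405015  (last char: '5')
  sorted[15] = 55140511$4050155155  (last char: '5')
  sorted[16] = 5515555140511$40501  (last char: '1')
  sorted[17] = 555140511$405015515  (last char: '5')
  sorted[18] = 5555140511$40501551  (last char: '1')
Last column: 154415505$100555151
Original string S is at sorted index 9

Answer: 154415505$100555151
9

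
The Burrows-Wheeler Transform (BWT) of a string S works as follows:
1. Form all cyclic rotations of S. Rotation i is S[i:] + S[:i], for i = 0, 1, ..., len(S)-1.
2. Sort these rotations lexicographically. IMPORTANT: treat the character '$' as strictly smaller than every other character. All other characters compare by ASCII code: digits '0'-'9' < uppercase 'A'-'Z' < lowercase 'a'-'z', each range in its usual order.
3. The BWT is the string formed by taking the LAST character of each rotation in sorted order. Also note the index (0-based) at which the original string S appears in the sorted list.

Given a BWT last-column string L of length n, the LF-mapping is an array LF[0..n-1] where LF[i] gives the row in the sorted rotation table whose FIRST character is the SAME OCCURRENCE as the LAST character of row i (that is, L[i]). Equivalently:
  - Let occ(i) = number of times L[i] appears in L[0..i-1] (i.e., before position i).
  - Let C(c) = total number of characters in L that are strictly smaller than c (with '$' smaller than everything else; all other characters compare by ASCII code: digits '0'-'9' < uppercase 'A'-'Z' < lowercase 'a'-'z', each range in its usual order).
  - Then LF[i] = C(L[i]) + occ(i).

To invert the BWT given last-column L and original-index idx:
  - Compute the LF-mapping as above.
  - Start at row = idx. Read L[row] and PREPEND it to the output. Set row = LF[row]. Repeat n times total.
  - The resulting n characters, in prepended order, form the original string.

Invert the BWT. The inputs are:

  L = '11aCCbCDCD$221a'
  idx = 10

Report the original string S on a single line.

Answer: DC2DCCC1ab2a11$

Derivation:
LF mapping: 1 2 12 6 7 14 8 10 9 11 0 4 5 3 13
Walk LF starting at row 10, prepending L[row]:
  step 1: row=10, L[10]='$', prepend. Next row=LF[10]=0
  step 2: row=0, L[0]='1', prepend. Next row=LF[0]=1
  step 3: row=1, L[1]='1', prepend. Next row=LF[1]=2
  step 4: row=2, L[2]='a', prepend. Next row=LF[2]=12
  step 5: row=12, L[12]='2', prepend. Next row=LF[12]=5
  step 6: row=5, L[5]='b', prepend. Next row=LF[5]=14
  step 7: row=14, L[14]='a', prepend. Next row=LF[14]=13
  step 8: row=13, L[13]='1', prepend. Next row=LF[13]=3
  step 9: row=3, L[3]='C', prepend. Next row=LF[3]=6
  step 10: row=6, L[6]='C', prepend. Next row=LF[6]=8
  step 11: row=8, L[8]='C', prepend. Next row=LF[8]=9
  step 12: row=9, L[9]='D', prepend. Next row=LF[9]=11
  step 13: row=11, L[11]='2', prepend. Next row=LF[11]=4
  step 14: row=4, L[4]='C', prepend. Next row=LF[4]=7
  step 15: row=7, L[7]='D', prepend. Next row=LF[7]=10
Reversed output: DC2DCCC1ab2a11$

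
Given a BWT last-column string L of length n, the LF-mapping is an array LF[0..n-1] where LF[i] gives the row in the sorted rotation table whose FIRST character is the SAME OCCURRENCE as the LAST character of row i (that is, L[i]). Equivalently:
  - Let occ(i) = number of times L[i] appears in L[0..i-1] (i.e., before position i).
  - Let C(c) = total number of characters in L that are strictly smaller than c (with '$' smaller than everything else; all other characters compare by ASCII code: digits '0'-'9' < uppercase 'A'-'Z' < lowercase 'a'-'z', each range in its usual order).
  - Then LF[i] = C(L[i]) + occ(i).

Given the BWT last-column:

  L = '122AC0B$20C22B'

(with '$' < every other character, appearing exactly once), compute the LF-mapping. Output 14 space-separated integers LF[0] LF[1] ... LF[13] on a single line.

Char counts: '$':1, '0':2, '1':1, '2':5, 'A':1, 'B':2, 'C':2
C (first-col start): C('$')=0, C('0')=1, C('1')=3, C('2')=4, C('A')=9, C('B')=10, C('C')=12
L[0]='1': occ=0, LF[0]=C('1')+0=3+0=3
L[1]='2': occ=0, LF[1]=C('2')+0=4+0=4
L[2]='2': occ=1, LF[2]=C('2')+1=4+1=5
L[3]='A': occ=0, LF[3]=C('A')+0=9+0=9
L[4]='C': occ=0, LF[4]=C('C')+0=12+0=12
L[5]='0': occ=0, LF[5]=C('0')+0=1+0=1
L[6]='B': occ=0, LF[6]=C('B')+0=10+0=10
L[7]='$': occ=0, LF[7]=C('$')+0=0+0=0
L[8]='2': occ=2, LF[8]=C('2')+2=4+2=6
L[9]='0': occ=1, LF[9]=C('0')+1=1+1=2
L[10]='C': occ=1, LF[10]=C('C')+1=12+1=13
L[11]='2': occ=3, LF[11]=C('2')+3=4+3=7
L[12]='2': occ=4, LF[12]=C('2')+4=4+4=8
L[13]='B': occ=1, LF[13]=C('B')+1=10+1=11

Answer: 3 4 5 9 12 1 10 0 6 2 13 7 8 11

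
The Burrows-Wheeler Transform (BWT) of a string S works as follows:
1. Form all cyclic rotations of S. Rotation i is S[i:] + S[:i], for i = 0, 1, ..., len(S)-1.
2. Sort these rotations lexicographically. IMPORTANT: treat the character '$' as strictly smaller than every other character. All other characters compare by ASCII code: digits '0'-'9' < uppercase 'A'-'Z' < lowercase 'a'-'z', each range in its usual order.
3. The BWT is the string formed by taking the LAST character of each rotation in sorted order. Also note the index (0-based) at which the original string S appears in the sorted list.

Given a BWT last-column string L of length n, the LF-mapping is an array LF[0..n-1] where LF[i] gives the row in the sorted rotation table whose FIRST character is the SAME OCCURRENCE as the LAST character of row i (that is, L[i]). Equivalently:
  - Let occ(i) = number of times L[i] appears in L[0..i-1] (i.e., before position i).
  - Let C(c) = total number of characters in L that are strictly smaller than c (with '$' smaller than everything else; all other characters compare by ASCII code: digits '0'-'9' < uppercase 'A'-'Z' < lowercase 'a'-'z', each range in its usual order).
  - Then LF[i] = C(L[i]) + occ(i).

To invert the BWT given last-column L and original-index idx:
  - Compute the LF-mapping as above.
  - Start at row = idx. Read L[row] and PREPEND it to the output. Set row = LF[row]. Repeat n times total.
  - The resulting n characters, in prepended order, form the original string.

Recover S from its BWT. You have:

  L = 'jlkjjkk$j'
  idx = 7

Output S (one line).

LF mapping: 1 8 5 2 3 6 7 0 4
Walk LF starting at row 7, prepending L[row]:
  step 1: row=7, L[7]='$', prepend. Next row=LF[7]=0
  step 2: row=0, L[0]='j', prepend. Next row=LF[0]=1
  step 3: row=1, L[1]='l', prepend. Next row=LF[1]=8
  step 4: row=8, L[8]='j', prepend. Next row=LF[8]=4
  step 5: row=4, L[4]='j', prepend. Next row=LF[4]=3
  step 6: row=3, L[3]='j', prepend. Next row=LF[3]=2
  step 7: row=2, L[2]='k', prepend. Next row=LF[2]=5
  step 8: row=5, L[5]='k', prepend. Next row=LF[5]=6
  step 9: row=6, L[6]='k', prepend. Next row=LF[6]=7
Reversed output: kkkjjjlj$

Answer: kkkjjjlj$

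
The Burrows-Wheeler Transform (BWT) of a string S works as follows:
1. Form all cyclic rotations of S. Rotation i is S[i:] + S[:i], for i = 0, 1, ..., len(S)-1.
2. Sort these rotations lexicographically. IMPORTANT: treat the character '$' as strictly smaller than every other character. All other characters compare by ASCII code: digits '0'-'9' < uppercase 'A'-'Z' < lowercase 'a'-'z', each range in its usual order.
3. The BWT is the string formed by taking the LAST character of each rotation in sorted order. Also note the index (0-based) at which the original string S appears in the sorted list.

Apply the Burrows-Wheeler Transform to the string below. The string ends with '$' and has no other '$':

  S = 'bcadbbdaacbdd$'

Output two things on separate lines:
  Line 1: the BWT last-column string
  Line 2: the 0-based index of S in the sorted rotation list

All 14 rotations (rotation i = S[i:]+S[:i]):
  rot[0] = bcadbbdaacbdd$
  rot[1] = cadbbdaacbdd$b
  rot[2] = adbbdaacbdd$bc
  rot[3] = dbbdaacbdd$bca
  rot[4] = bbdaacbdd$bcad
  rot[5] = bdaacbdd$bcadb
  rot[6] = daacbdd$bcadbb
  rot[7] = aacbdd$bcadbbd
  rot[8] = acbdd$bcadbbda
  rot[9] = cbdd$bcadbbdaa
  rot[10] = bdd$bcadbbdaac
  rot[11] = dd$bcadbbdaacb
  rot[12] = d$bcadbbdaacbd
  rot[13] = $bcadbbdaacbdd
Sorted (with $ < everything):
  sorted[0] = $bcadbbdaacbdd  (last char: 'd')
  sorted[1] = aacbdd$bcadbbd  (last char: 'd')
  sorted[2] = acbdd$bcadbbda  (last char: 'a')
  sorted[3] = adbbdaacbdd$bc  (last char: 'c')
  sorted[4] = bbdaacbdd$bcad  (last char: 'd')
  sorted[5] = bcadbbdaacbdd$  (last char: '$')
  sorted[6] = bdaacbdd$bcadb  (last char: 'b')
  sorted[7] = bdd$bcadbbdaac  (last char: 'c')
  sorted[8] = cadbbdaacbdd$b  (last char: 'b')
  sorted[9] = cbdd$bcadbbdaa  (last char: 'a')
  sorted[10] = d$bcadbbdaacbd  (last char: 'd')
  sorted[11] = daacbdd$bcadbb  (last char: 'b')
  sorted[12] = dbbdaacbdd$bca  (last char: 'a')
  sorted[13] = dd$bcadbbdaacb  (last char: 'b')
Last column: ddacd$bcbadbab
Original string S is at sorted index 5

Answer: ddacd$bcbadbab
5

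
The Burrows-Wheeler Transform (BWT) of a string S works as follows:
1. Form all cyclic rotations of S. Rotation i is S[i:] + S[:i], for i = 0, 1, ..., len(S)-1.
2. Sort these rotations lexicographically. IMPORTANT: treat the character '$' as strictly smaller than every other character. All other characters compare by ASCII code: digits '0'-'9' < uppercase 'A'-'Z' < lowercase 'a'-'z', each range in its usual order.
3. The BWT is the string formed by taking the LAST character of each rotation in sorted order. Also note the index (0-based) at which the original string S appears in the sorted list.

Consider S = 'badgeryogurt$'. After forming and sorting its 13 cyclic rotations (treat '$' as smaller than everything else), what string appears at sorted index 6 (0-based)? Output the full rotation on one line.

Answer: gurt$badgeryo

Derivation:
All 13 rotations (rotation i = S[i:]+S[:i]):
  rot[0] = badgeryogurt$
  rot[1] = adgeryogurt$b
  rot[2] = dgeryogurt$ba
  rot[3] = geryogurt$bad
  rot[4] = eryogurt$badg
  rot[5] = ryogurt$badge
  rot[6] = yogurt$badger
  rot[7] = ogurt$badgery
  rot[8] = gurt$badgeryo
  rot[9] = urt$badgeryog
  rot[10] = rt$badgeryogu
  rot[11] = t$badgeryogur
  rot[12] = $badgeryogurt
Sorted (with $ < everything):
  sorted[0] = $badgeryogurt
  sorted[1] = adgeryogurt$b
  sorted[2] = badgeryogurt$
  sorted[3] = dgeryogurt$ba
  sorted[4] = eryogurt$badg
  sorted[5] = geryogurt$bad
  sorted[6] = gurt$badgeryo
  sorted[7] = ogurt$badgery
  sorted[8] = rt$badgeryogu
  sorted[9] = ryogurt$badge
  sorted[10] = t$badgeryogur
  sorted[11] = urt$badgeryog
  sorted[12] = yogurt$badger
sorted[6] = gurt$badgeryo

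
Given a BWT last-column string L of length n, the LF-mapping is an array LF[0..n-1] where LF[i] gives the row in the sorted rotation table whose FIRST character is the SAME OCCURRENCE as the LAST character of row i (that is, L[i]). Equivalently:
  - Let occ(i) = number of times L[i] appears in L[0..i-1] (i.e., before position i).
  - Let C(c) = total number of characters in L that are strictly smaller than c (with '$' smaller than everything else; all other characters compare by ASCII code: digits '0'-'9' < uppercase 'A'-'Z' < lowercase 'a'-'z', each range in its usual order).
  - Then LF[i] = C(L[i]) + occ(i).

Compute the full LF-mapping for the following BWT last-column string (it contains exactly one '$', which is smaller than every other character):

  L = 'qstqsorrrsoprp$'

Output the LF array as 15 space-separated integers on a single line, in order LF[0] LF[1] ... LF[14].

Answer: 5 11 14 6 12 1 7 8 9 13 2 3 10 4 0

Derivation:
Char counts: '$':1, 'o':2, 'p':2, 'q':2, 'r':4, 's':3, 't':1
C (first-col start): C('$')=0, C('o')=1, C('p')=3, C('q')=5, C('r')=7, C('s')=11, C('t')=14
L[0]='q': occ=0, LF[0]=C('q')+0=5+0=5
L[1]='s': occ=0, LF[1]=C('s')+0=11+0=11
L[2]='t': occ=0, LF[2]=C('t')+0=14+0=14
L[3]='q': occ=1, LF[3]=C('q')+1=5+1=6
L[4]='s': occ=1, LF[4]=C('s')+1=11+1=12
L[5]='o': occ=0, LF[5]=C('o')+0=1+0=1
L[6]='r': occ=0, LF[6]=C('r')+0=7+0=7
L[7]='r': occ=1, LF[7]=C('r')+1=7+1=8
L[8]='r': occ=2, LF[8]=C('r')+2=7+2=9
L[9]='s': occ=2, LF[9]=C('s')+2=11+2=13
L[10]='o': occ=1, LF[10]=C('o')+1=1+1=2
L[11]='p': occ=0, LF[11]=C('p')+0=3+0=3
L[12]='r': occ=3, LF[12]=C('r')+3=7+3=10
L[13]='p': occ=1, LF[13]=C('p')+1=3+1=4
L[14]='$': occ=0, LF[14]=C('$')+0=0+0=0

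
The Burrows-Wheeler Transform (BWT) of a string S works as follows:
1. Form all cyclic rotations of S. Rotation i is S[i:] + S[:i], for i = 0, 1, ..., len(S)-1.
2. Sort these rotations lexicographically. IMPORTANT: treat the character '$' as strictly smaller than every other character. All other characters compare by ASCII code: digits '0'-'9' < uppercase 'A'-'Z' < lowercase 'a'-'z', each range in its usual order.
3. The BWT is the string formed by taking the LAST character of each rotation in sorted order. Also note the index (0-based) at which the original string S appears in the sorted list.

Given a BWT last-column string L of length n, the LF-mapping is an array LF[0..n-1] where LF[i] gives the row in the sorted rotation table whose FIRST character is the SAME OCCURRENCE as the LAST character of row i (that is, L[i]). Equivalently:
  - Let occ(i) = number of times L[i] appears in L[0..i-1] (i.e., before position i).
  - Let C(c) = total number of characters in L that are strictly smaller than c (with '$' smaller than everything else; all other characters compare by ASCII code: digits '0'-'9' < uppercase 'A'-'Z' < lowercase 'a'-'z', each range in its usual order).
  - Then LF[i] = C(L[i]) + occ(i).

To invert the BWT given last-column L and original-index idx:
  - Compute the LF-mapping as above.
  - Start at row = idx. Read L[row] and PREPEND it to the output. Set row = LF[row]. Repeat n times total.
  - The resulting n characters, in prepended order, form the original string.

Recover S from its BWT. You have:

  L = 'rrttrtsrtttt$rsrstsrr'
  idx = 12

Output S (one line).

LF mapping: 1 2 13 14 3 15 9 4 16 17 18 19 0 5 10 6 11 20 12 7 8
Walk LF starting at row 12, prepending L[row]:
  step 1: row=12, L[12]='$', prepend. Next row=LF[12]=0
  step 2: row=0, L[0]='r', prepend. Next row=LF[0]=1
  step 3: row=1, L[1]='r', prepend. Next row=LF[1]=2
  step 4: row=2, L[2]='t', prepend. Next row=LF[2]=13
  step 5: row=13, L[13]='r', prepend. Next row=LF[13]=5
  step 6: row=5, L[5]='t', prepend. Next row=LF[5]=15
  step 7: row=15, L[15]='r', prepend. Next row=LF[15]=6
  step 8: row=6, L[6]='s', prepend. Next row=LF[6]=9
  step 9: row=9, L[9]='t', prepend. Next row=LF[9]=17
  step 10: row=17, L[17]='t', prepend. Next row=LF[17]=20
  step 11: row=20, L[20]='r', prepend. Next row=LF[20]=8
  step 12: row=8, L[8]='t', prepend. Next row=LF[8]=16
  step 13: row=16, L[16]='s', prepend. Next row=LF[16]=11
  step 14: row=11, L[11]='t', prepend. Next row=LF[11]=19
  step 15: row=19, L[19]='r', prepend. Next row=LF[19]=7
  step 16: row=7, L[7]='r', prepend. Next row=LF[7]=4
  step 17: row=4, L[4]='r', prepend. Next row=LF[4]=3
  step 18: row=3, L[3]='t', prepend. Next row=LF[3]=14
  step 19: row=14, L[14]='s', prepend. Next row=LF[14]=10
  step 20: row=10, L[10]='t', prepend. Next row=LF[10]=18
  step 21: row=18, L[18]='s', prepend. Next row=LF[18]=12
Reversed output: ststrrrtstrttsrtrtrr$

Answer: ststrrrtstrttsrtrtrr$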